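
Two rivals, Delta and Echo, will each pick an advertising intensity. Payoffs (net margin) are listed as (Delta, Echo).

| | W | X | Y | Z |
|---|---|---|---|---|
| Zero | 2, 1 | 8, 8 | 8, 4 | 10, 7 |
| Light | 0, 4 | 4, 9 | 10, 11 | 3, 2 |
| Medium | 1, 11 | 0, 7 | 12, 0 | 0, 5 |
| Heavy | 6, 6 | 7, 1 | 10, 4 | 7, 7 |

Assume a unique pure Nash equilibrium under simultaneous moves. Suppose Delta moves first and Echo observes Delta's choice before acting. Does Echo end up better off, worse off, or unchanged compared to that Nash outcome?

better off

Backward induction with Delta moving first.
- Zero: BR = X, leader payoff 8.
- Light: BR = Y, leader payoff 10.
- Medium: BR = W, leader payoff 1.
- Heavy: BR = Z, leader payoff 7.
Among 8, 10, 1, 7, the best is 10 at Light. Subgame-perfect outcome: (Light, Y) with payoffs (10, 11).
Under simultaneous play:
Delta's best replies: W→Heavy; X→Zero; Y→Medium; Z→Zero.
Echo's best replies: Zero→X; Light→Y; Medium→W; Heavy→Z.
The unique mutual best reply is (Zero, X), giving (8, 8).
Echo earns 11 sequentially versus 8 at the Nash outcome: better off.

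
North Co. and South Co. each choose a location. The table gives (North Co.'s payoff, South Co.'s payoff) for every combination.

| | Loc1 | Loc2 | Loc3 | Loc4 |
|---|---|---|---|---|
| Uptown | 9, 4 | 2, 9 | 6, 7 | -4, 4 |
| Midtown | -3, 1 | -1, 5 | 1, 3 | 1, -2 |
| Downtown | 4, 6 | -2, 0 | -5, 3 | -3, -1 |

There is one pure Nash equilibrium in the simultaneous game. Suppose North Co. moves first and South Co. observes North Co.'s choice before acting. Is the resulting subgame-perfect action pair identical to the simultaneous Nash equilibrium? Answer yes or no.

Work backward from South Co.'s decision.
- Uptown: BR = Loc2, leader payoff 2.
- Midtown: BR = Loc2, leader payoff -1.
- Downtown: BR = Loc1, leader payoff 4.
Among 2, -1, 4, the best is 4 at Downtown. Subgame-perfect outcome: (Downtown, Loc1) with payoffs (4, 6).
Now find the simultaneous Nash equilibrium.
North Co.'s best replies: Loc1→Uptown; Loc2→Uptown; Loc3→Uptown; Loc4→Midtown.
South Co.'s best replies: Uptown→Loc2; Midtown→Loc2; Downtown→Loc1.
Only (Uptown, Loc2) has each player best-responding; Nash payoffs (2, 9).
Sequential outcome (Downtown, Loc1) differs from the Nash profile (Uptown, Loc2).

no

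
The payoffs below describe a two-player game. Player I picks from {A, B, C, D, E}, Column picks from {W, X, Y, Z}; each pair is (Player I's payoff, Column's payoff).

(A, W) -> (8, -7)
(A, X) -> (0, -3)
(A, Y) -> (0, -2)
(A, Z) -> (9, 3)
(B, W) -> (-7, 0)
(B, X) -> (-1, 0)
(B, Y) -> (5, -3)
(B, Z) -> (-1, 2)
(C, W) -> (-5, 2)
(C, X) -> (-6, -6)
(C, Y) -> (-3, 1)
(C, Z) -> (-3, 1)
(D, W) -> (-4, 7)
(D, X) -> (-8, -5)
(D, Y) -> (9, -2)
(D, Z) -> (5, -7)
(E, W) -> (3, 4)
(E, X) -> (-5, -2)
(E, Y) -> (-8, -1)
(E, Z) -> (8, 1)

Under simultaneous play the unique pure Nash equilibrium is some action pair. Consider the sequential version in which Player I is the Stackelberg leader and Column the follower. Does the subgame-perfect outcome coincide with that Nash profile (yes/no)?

Solve by backward induction (Player I leads).
- A: BR = Z, leader payoff 9.
- B: BR = Z, leader payoff -1.
- C: BR = W, leader payoff -5.
- D: BR = W, leader payoff -4.
- E: BR = W, leader payoff 3.
Maximizing over 9, -1, -5, -4, 3, Player I chooses A. Subgame-perfect outcome: (A, Z) with payoffs (9, 3).
Now find the simultaneous Nash equilibrium.
Player I's best replies: W→A; X→A; Y→D; Z→A.
Column's best replies: A→Z; B→Z; C→W; D→W; E→W.
The unique mutual best reply is (A, Z), giving (9, 3).
Sequential outcome (A, Z) coincides with the Nash profile (A, Z).

yes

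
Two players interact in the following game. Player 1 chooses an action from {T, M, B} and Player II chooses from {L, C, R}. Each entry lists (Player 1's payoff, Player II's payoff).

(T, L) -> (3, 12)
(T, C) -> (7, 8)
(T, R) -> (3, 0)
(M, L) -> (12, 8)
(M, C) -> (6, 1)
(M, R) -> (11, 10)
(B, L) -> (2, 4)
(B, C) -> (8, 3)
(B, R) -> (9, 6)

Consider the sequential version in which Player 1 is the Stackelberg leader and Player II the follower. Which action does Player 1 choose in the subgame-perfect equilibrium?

M

Backward induction with Player 1 moving first.
- T: BR = L, leader payoff 3.
- M: BR = R, leader payoff 11.
- B: BR = R, leader payoff 9.
Maximizing over 3, 11, 9, Player 1 chooses M. Subgame-perfect outcome: (M, R) with payoffs (11, 10).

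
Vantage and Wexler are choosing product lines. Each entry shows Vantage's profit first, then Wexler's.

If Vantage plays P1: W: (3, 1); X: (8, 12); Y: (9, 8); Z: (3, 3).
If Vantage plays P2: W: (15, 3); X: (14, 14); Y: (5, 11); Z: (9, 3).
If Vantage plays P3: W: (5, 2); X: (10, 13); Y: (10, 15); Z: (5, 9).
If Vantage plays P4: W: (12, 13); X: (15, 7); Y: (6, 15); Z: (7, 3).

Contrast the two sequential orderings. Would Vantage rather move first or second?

first

If Vantage leads: Wexler's best replies are P1→X, P2→X, P3→Y, P4→Y; Vantage's induced payoffs 8, 14, 10, 6; outcome (P2, X), payoffs (14, 14).
If Wexler leads: Vantage's best replies are W→P2, X→P4, Y→P3, Z→P2; Wexler's induced payoffs 3, 7, 15, 3; outcome (P3, Y), payoffs (10, 15).
Vantage gets 14 moving first and 10 moving second, so Vantage prefers to move first.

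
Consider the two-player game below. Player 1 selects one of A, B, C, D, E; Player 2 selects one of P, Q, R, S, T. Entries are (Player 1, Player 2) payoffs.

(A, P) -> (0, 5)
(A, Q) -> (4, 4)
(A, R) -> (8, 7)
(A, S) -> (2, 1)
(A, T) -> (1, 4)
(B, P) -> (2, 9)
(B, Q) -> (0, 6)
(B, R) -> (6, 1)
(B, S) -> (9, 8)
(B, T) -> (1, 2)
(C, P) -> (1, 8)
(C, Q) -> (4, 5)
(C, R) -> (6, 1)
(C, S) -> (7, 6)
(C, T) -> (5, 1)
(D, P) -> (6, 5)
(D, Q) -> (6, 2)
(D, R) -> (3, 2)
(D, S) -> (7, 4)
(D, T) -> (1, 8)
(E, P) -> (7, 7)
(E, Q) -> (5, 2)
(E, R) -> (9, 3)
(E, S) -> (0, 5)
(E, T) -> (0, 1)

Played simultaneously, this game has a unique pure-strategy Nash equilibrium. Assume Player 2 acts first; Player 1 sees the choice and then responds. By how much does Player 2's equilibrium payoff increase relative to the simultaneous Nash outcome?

Player 1 best-responds to each possible Player 2 move:
- P: Player 1 compares 0, 2, 1, 6, 7 and picks E; Player 2 would get 7.
- Q: Player 1 compares 4, 0, 4, 6, 5 and picks D; Player 2 would get 2.
- R: Player 1 compares 8, 6, 6, 3, 9 and picks E; Player 2 would get 3.
- S: Player 1 compares 2, 9, 7, 7, 0 and picks B; Player 2 would get 8.
- T: Player 1 compares 1, 1, 5, 1, 0 and picks C; Player 2 would get 1.
Among 7, 2, 3, 8, 1, the best is 8 at S. Subgame-perfect outcome: (B, S) with payoffs (9, 8).
Under simultaneous play:
Player 1's best replies: P→E; Q→D; R→E; S→B; T→C.
Player 2's best replies: A→R; B→P; C→P; D→T; E→P.
The unique mutual best reply is (E, P), giving (7, 7).
Player 2's commitment gain: 8 − 7 = 1.

1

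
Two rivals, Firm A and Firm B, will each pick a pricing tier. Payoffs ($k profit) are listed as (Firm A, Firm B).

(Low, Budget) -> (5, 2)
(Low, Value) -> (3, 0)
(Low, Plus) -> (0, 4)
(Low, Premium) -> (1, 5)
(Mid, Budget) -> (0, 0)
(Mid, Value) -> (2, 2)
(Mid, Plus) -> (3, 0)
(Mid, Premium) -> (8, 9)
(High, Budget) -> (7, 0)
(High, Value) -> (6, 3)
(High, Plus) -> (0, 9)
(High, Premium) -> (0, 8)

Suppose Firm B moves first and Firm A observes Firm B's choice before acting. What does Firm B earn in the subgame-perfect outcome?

Backward induction with Firm B moving first.
- Budget → Firm A plays High (best of 5, 0, 7); Firm B gets 0.
- Value → Firm A plays High (best of 3, 2, 6); Firm B gets 3.
- Plus → Firm A plays Mid (best of 0, 3, 0); Firm B gets 0.
- Premium → Firm A plays Mid (best of 1, 8, 0); Firm B gets 9.
Among 0, 3, 0, 9, the best is 9 at Premium. Subgame-perfect outcome: (Mid, Premium) with payoffs (8, 9).

9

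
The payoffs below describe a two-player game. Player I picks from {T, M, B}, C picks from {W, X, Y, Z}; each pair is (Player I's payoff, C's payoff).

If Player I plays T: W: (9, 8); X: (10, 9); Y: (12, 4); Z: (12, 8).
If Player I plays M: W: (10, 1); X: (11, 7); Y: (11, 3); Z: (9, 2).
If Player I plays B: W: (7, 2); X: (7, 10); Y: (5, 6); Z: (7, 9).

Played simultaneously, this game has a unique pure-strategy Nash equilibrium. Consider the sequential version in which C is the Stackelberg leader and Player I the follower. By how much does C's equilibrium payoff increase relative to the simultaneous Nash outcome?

Player I best-responds to each possible C move:
- W: BR = M, leader payoff 1.
- X: BR = M, leader payoff 7.
- Y: BR = T, leader payoff 4.
- Z: BR = T, leader payoff 8.
C's induced payoffs are 1, 7, 4, 8, so C commits to Z. Subgame-perfect outcome: (T, Z) with payoffs (12, 8).
Now find the simultaneous Nash equilibrium.
Player I's best replies: W→M; X→M; Y→T; Z→T.
C's best replies: T→X; M→X; B→X.
The unique mutual best reply is (M, X), giving (11, 7).
C's commitment gain: 8 − 7 = 1.

1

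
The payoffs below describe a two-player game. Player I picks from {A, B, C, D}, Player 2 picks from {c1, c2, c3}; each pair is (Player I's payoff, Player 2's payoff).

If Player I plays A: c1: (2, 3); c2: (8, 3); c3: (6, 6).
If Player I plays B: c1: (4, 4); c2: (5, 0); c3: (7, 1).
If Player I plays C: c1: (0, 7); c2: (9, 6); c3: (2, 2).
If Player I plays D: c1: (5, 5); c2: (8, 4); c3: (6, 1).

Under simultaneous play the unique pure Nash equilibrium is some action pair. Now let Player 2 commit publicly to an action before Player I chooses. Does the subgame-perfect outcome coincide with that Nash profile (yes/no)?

no

Backward induction with Player 2 moving first.
- c1 → Player I plays D (best of 2, 4, 0, 5); Player 2 gets 5.
- c2 → Player I plays C (best of 8, 5, 9, 8); Player 2 gets 6.
- c3 → Player I plays B (best of 6, 7, 2, 6); Player 2 gets 1.
Among 5, 6, 1, the best is 6 at c2. Subgame-perfect outcome: (C, c2) with payoffs (9, 6).
For the simultaneous game, intersect best replies.
Player I's best replies: c1→D; c2→C; c3→B.
Player 2's best replies: A→c3; B→c1; C→c1; D→c1.
Only (D, c1) has each player best-responding; Nash payoffs (5, 5).
Sequential outcome (C, c2) differs from the Nash profile (D, c1).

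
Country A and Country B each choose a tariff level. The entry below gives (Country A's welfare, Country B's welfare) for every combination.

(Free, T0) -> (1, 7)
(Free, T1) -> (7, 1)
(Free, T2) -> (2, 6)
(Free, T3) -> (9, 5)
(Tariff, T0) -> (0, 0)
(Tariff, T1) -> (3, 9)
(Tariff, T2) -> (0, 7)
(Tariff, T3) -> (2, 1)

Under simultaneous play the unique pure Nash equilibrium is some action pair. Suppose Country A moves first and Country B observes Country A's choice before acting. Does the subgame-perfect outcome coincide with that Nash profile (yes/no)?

Solve by backward induction (Country A leads).
- Free: Country B compares 7, 1, 6, 5 and picks T0; Country A would get 1.
- Tariff: Country B compares 0, 9, 7, 1 and picks T1; Country A would get 3.
Among 1, 3, the best is 3 at Tariff. Subgame-perfect outcome: (Tariff, T1) with payoffs (3, 9).
Under simultaneous play:
Country A's best replies: T0→Free; T1→Free; T2→Free; T3→Free.
Country B's best replies: Free→T0; Tariff→T1.
Only (Free, T0) has each player best-responding; Nash payoffs (1, 7).
Sequential outcome (Tariff, T1) differs from the Nash profile (Free, T0).

no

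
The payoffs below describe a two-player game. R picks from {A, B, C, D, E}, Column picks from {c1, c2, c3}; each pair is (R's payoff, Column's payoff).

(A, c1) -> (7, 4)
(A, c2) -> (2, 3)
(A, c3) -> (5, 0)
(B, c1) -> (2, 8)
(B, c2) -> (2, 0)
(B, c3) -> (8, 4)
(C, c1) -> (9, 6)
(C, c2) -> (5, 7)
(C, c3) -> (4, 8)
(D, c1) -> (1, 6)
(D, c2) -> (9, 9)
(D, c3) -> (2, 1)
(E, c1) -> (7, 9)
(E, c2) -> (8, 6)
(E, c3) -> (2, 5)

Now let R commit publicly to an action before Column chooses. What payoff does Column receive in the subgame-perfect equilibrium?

9

Solve by backward induction (R leads).
- A: Column compares 4, 3, 0 and picks c1; R would get 7.
- B: Column compares 8, 0, 4 and picks c1; R would get 2.
- C: Column compares 6, 7, 8 and picks c3; R would get 4.
- D: Column compares 6, 9, 1 and picks c2; R would get 9.
- E: Column compares 9, 6, 5 and picks c1; R would get 7.
R's induced payoffs are 7, 2, 4, 9, 7, so R commits to D. Subgame-perfect outcome: (D, c2) with payoffs (9, 9).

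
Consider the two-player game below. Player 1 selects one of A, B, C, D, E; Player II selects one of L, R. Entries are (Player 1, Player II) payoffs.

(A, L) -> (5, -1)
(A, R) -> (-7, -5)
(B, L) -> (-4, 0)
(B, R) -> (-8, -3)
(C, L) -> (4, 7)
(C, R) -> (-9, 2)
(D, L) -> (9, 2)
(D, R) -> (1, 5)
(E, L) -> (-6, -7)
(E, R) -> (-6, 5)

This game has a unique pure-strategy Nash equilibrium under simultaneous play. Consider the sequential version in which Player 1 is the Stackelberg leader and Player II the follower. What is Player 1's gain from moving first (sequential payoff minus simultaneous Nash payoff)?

4

Player II best-responds to each possible Player 1 move:
- A: BR = L, leader payoff 5.
- B: BR = L, leader payoff -4.
- C: BR = L, leader payoff 4.
- D: BR = R, leader payoff 1.
- E: BR = R, leader payoff -6.
Among 5, -4, 4, 1, -6, the best is 5 at A. Subgame-perfect outcome: (A, L) with payoffs (5, -1).
For the simultaneous game, intersect best replies.
Player 1's best replies: L→D; R→D.
Player II's best replies: A→L; B→L; C→L; D→R; E→R.
The unique mutual best reply is (D, R), giving (1, 5).
Player 1's commitment gain: 5 − 1 = 4.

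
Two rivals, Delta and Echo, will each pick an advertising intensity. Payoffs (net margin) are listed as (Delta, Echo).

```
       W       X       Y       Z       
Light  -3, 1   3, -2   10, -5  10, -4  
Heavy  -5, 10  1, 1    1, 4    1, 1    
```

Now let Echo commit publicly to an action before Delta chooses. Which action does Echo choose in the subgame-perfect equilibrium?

W

Backward induction with Echo moving first.
- W: Delta compares -3, -5 and picks Light; Echo would get 1.
- X: Delta compares 3, 1 and picks Light; Echo would get -2.
- Y: Delta compares 10, 1 and picks Light; Echo would get -5.
- Z: Delta compares 10, 1 and picks Light; Echo would get -4.
Among 1, -2, -5, -4, the best is 1 at W. Subgame-perfect outcome: (Light, W) with payoffs (-3, 1).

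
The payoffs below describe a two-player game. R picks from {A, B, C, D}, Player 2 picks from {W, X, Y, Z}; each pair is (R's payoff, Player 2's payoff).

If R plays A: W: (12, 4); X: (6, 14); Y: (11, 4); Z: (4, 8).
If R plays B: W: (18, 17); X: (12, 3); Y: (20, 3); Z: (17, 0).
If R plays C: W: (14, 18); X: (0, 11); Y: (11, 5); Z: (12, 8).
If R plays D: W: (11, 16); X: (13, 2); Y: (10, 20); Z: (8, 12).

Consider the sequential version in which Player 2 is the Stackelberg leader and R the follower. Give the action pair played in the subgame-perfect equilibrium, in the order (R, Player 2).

Solve by backward induction (Player 2 leads).
- W → R plays B (best of 12, 18, 14, 11); Player 2 gets 17.
- X → R plays D (best of 6, 12, 0, 13); Player 2 gets 2.
- Y → R plays B (best of 11, 20, 11, 10); Player 2 gets 3.
- Z → R plays B (best of 4, 17, 12, 8); Player 2 gets 0.
Maximizing over 17, 2, 3, 0, Player 2 chooses W. Subgame-perfect outcome: (B, W) with payoffs (18, 17).

(B, W)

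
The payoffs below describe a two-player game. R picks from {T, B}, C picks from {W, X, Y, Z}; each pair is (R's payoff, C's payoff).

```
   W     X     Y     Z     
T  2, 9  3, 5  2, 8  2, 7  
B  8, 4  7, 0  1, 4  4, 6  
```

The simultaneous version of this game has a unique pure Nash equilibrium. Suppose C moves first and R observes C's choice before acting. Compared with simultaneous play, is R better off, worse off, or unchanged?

Backward induction with C moving first.
- W → R plays B (best of 2, 8); C gets 4.
- X → R plays B (best of 3, 7); C gets 0.
- Y → R plays T (best of 2, 1); C gets 8.
- Z → R plays B (best of 2, 4); C gets 6.
Among 4, 0, 8, 6, the best is 8 at Y. Subgame-perfect outcome: (T, Y) with payoffs (2, 8).
For the simultaneous game, intersect best replies.
R's best replies: W→B; X→B; Y→T; Z→B.
C's best replies: T→W; B→Z.
The unique mutual best reply is (B, Z), giving (4, 6).
R earns 2 sequentially versus 4 at the Nash outcome: worse off.

worse off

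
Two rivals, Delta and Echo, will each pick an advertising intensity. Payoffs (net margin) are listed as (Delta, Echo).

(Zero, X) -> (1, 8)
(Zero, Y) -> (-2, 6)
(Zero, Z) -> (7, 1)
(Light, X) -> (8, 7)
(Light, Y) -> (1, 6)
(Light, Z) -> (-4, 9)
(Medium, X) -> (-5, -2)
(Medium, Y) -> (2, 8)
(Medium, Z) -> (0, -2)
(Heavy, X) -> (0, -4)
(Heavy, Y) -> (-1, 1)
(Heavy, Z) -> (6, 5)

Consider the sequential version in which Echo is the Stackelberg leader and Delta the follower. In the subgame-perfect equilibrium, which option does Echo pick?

Work backward from Delta's decision.
- X: BR = Light, leader payoff 7.
- Y: BR = Medium, leader payoff 8.
- Z: BR = Zero, leader payoff 1.
Among 7, 8, 1, the best is 8 at Y. Subgame-perfect outcome: (Medium, Y) with payoffs (2, 8).

Y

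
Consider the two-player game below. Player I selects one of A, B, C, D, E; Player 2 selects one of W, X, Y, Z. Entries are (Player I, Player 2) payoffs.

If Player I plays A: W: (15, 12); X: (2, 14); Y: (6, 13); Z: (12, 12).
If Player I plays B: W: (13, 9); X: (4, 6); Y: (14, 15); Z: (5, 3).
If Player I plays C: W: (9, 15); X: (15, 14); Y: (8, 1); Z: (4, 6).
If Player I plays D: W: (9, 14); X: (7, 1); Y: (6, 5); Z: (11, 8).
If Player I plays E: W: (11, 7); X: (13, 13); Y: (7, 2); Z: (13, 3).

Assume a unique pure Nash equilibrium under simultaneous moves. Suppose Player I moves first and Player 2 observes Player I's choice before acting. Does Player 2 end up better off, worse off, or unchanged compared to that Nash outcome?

unchanged

Solve by backward induction (Player I leads).
- A: BR = X, leader payoff 2.
- B: BR = Y, leader payoff 14.
- C: BR = W, leader payoff 9.
- D: BR = W, leader payoff 9.
- E: BR = X, leader payoff 13.
Player I's induced payoffs are 2, 14, 9, 9, 13, so Player I commits to B. Subgame-perfect outcome: (B, Y) with payoffs (14, 15).
Under simultaneous play:
Player I's best replies: W→A; X→C; Y→B; Z→E.
Player 2's best replies: A→X; B→Y; C→W; D→W; E→X.
The unique mutual best reply is (B, Y), giving (14, 15).
Player 2 earns 15 sequentially versus 15 at the Nash outcome: unchanged.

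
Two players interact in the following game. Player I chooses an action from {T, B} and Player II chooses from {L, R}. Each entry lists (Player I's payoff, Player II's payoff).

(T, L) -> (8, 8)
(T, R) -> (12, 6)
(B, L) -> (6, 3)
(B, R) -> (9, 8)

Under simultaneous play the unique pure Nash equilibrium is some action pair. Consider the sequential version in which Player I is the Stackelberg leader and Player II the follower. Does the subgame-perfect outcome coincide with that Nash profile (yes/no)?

no

Work backward from Player II's decision.
- T: Player II compares 8, 6 and picks L; Player I would get 8.
- B: Player II compares 3, 8 and picks R; Player I would get 9.
Player I's induced payoffs are 8, 9, so Player I commits to B. Subgame-perfect outcome: (B, R) with payoffs (9, 8).
Now find the simultaneous Nash equilibrium.
Player I's best replies: L→T; R→T.
Player II's best replies: T→L; B→R.
The unique mutual best reply is (T, L), giving (8, 8).
Sequential outcome (B, R) differs from the Nash profile (T, L).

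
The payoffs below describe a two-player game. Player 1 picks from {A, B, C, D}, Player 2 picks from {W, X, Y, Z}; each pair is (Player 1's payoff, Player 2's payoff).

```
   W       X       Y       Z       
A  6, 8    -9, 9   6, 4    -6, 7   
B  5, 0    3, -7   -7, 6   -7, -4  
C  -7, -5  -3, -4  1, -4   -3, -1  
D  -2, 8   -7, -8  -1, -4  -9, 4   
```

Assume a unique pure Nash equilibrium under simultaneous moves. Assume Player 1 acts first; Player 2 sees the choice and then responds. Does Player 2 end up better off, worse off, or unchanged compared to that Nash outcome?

Backward induction with Player 1 moving first.
- A: BR = X, leader payoff -9.
- B: BR = Y, leader payoff -7.
- C: BR = Z, leader payoff -3.
- D: BR = W, leader payoff -2.
Among -9, -7, -3, -2, the best is -2 at D. Subgame-perfect outcome: (D, W) with payoffs (-2, 8).
For the simultaneous game, intersect best replies.
Player 1's best replies: W→A; X→B; Y→A; Z→C.
Player 2's best replies: A→X; B→Y; C→Z; D→W.
Only (C, Z) has each player best-responding; Nash payoffs (-3, -1).
Player 2 earns 8 sequentially versus -1 at the Nash outcome: better off.

better off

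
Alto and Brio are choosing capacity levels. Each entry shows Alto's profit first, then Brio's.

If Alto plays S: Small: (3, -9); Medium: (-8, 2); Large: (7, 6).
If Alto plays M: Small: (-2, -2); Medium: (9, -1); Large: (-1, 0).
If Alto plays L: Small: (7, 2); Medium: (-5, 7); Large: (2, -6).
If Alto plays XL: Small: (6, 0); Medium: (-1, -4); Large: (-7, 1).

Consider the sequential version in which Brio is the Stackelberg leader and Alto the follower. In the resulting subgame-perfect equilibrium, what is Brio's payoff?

Alto best-responds to each possible Brio move:
- Small: Alto compares 3, -2, 7, 6 and picks L; Brio would get 2.
- Medium: Alto compares -8, 9, -5, -1 and picks M; Brio would get -1.
- Large: Alto compares 7, -1, 2, -7 and picks S; Brio would get 6.
Brio's induced payoffs are 2, -1, 6, so Brio commits to Large. Subgame-perfect outcome: (S, Large) with payoffs (7, 6).

6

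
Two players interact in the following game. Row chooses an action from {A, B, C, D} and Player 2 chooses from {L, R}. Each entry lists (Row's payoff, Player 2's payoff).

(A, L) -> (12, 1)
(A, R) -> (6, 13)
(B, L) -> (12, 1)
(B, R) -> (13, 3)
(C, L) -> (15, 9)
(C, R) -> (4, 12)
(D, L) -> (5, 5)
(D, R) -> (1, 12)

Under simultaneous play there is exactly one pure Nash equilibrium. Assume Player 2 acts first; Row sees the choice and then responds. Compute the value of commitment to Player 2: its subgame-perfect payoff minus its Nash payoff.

Row best-responds to each possible Player 2 move:
- L: BR = C, leader payoff 9.
- R: BR = B, leader payoff 3.
Among 9, 3, the best is 9 at L. Subgame-perfect outcome: (C, L) with payoffs (15, 9).
Now find the simultaneous Nash equilibrium.
Row's best replies: L→C; R→B.
Player 2's best replies: A→R; B→R; C→R; D→R.
Only (B, R) has each player best-responding; Nash payoffs (13, 3).
Player 2's commitment gain: 9 − 3 = 6.

6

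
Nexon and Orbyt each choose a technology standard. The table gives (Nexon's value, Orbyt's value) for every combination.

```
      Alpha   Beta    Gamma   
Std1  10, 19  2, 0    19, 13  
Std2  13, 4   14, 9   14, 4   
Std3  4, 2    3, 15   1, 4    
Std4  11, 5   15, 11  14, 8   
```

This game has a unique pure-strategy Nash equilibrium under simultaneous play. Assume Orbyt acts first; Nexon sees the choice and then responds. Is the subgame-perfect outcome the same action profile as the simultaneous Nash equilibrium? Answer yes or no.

Work backward from Nexon's decision.
- Alpha: BR = Std2, leader payoff 4.
- Beta: BR = Std4, leader payoff 11.
- Gamma: BR = Std1, leader payoff 13.
Orbyt's induced payoffs are 4, 11, 13, so Orbyt commits to Gamma. Subgame-perfect outcome: (Std1, Gamma) with payoffs (19, 13).
For the simultaneous game, intersect best replies.
Nexon's best replies: Alpha→Std2; Beta→Std4; Gamma→Std1.
Orbyt's best replies: Std1→Alpha; Std2→Beta; Std3→Beta; Std4→Beta.
Only (Std4, Beta) has each player best-responding; Nash payoffs (15, 11).
Sequential outcome (Std1, Gamma) differs from the Nash profile (Std4, Beta).

no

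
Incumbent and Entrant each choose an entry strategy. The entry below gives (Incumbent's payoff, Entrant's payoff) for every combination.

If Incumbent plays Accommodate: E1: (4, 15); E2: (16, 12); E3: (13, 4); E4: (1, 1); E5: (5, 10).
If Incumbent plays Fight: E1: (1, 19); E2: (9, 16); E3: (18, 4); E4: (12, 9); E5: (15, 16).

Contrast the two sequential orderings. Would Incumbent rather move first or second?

second

If Incumbent leads: Entrant's best replies are Accommodate→E1, Fight→E1; Incumbent's induced payoffs 4, 1; outcome (Accommodate, E1), payoffs (4, 15).
If Entrant leads: Incumbent's best replies are E1→Accommodate, E2→Accommodate, E3→Fight, E4→Fight, E5→Fight; Entrant's induced payoffs 15, 12, 4, 9, 16; outcome (Fight, E5), payoffs (15, 16).
Incumbent gets 4 moving first and 15 moving second, so Incumbent prefers to move second.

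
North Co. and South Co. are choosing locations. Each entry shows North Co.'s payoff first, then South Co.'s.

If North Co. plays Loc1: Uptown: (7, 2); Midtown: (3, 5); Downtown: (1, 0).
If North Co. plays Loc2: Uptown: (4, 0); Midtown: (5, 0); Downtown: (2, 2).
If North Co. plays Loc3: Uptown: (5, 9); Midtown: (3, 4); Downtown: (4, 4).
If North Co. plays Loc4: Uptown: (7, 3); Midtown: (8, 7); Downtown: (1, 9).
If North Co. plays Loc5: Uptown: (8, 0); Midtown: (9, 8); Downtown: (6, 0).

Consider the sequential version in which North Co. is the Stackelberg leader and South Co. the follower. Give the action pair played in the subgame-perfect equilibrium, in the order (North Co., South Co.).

Work backward from South Co.'s decision.
- Loc1: BR = Midtown, leader payoff 3.
- Loc2: BR = Downtown, leader payoff 2.
- Loc3: BR = Uptown, leader payoff 5.
- Loc4: BR = Downtown, leader payoff 1.
- Loc5: BR = Midtown, leader payoff 9.
Among 3, 2, 5, 1, 9, the best is 9 at Loc5. Subgame-perfect outcome: (Loc5, Midtown) with payoffs (9, 8).

(Loc5, Midtown)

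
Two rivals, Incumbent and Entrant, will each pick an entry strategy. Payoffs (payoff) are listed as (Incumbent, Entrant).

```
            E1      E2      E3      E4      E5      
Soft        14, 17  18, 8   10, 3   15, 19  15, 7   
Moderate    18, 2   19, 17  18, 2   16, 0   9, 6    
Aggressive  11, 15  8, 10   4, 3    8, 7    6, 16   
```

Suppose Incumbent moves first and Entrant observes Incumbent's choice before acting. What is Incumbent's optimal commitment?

Moderate

Work backward from Entrant's decision.
- Soft → Entrant plays E4 (best of 17, 8, 3, 19, 7); Incumbent gets 15.
- Moderate → Entrant plays E2 (best of 2, 17, 2, 0, 6); Incumbent gets 19.
- Aggressive → Entrant plays E5 (best of 15, 10, 3, 7, 16); Incumbent gets 6.
Maximizing over 15, 19, 6, Incumbent chooses Moderate. Subgame-perfect outcome: (Moderate, E2) with payoffs (19, 17).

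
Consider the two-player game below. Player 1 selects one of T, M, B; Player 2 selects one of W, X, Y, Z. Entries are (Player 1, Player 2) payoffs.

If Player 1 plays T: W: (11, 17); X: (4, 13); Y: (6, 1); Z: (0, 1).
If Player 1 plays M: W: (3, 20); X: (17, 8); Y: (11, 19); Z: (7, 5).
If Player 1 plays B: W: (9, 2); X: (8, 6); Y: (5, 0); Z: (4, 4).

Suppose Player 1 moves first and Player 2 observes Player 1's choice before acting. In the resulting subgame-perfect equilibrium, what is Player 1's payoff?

11

Backward induction with Player 1 moving first.
- T: Player 2 compares 17, 13, 1, 1 and picks W; Player 1 would get 11.
- M: Player 2 compares 20, 8, 19, 5 and picks W; Player 1 would get 3.
- B: Player 2 compares 2, 6, 0, 4 and picks X; Player 1 would get 8.
Maximizing over 11, 3, 8, Player 1 chooses T. Subgame-perfect outcome: (T, W) with payoffs (11, 17).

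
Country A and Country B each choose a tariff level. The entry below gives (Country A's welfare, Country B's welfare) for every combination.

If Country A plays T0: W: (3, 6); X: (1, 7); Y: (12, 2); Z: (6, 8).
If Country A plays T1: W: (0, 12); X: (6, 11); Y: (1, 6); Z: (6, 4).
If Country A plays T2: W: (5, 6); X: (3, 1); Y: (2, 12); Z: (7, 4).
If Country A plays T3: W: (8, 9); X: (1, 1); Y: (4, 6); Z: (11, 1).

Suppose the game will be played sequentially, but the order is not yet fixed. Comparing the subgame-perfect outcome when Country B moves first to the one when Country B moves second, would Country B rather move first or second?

If Country A leads: Country B's best replies are T0→Z, T1→W, T2→Y, T3→W; Country A's induced payoffs 6, 0, 2, 8; outcome (T3, W), payoffs (8, 9).
If Country B leads: Country A's best replies are W→T3, X→T1, Y→T0, Z→T3; Country B's induced payoffs 9, 11, 2, 1; outcome (T1, X), payoffs (6, 11).
Country B gets 11 moving first and 9 moving second, so Country B prefers to move first.

first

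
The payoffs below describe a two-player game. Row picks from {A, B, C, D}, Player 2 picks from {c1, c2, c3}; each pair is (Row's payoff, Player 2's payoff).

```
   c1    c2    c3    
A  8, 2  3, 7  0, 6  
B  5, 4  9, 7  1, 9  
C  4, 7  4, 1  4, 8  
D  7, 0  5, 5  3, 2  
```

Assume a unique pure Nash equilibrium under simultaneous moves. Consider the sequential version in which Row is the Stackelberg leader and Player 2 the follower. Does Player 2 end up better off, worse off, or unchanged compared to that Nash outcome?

Solve by backward induction (Row leads).
- A → Player 2 plays c2 (best of 2, 7, 6); Row gets 3.
- B → Player 2 plays c3 (best of 4, 7, 9); Row gets 1.
- C → Player 2 plays c3 (best of 7, 1, 8); Row gets 4.
- D → Player 2 plays c2 (best of 0, 5, 2); Row gets 5.
Among 3, 1, 4, 5, the best is 5 at D. Subgame-perfect outcome: (D, c2) with payoffs (5, 5).
Under simultaneous play:
Row's best replies: c1→A; c2→B; c3→C.
Player 2's best replies: A→c2; B→c3; C→c3; D→c2.
The unique mutual best reply is (C, c3), giving (4, 8).
Player 2 earns 5 sequentially versus 8 at the Nash outcome: worse off.

worse off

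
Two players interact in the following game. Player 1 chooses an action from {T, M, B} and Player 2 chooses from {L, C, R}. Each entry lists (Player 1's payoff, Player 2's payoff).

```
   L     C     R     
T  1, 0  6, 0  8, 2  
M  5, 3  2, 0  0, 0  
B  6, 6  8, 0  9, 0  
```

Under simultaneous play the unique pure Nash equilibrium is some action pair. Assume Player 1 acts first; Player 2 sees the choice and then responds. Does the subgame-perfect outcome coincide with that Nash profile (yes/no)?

Solve by backward induction (Player 1 leads).
- T: BR = R, leader payoff 8.
- M: BR = L, leader payoff 5.
- B: BR = L, leader payoff 6.
Player 1's induced payoffs are 8, 5, 6, so Player 1 commits to T. Subgame-perfect outcome: (T, R) with payoffs (8, 2).
For the simultaneous game, intersect best replies.
Player 1's best replies: L→B; C→B; R→B.
Player 2's best replies: T→R; M→L; B→L.
Only (B, L) has each player best-responding; Nash payoffs (6, 6).
Sequential outcome (T, R) differs from the Nash profile (B, L).

no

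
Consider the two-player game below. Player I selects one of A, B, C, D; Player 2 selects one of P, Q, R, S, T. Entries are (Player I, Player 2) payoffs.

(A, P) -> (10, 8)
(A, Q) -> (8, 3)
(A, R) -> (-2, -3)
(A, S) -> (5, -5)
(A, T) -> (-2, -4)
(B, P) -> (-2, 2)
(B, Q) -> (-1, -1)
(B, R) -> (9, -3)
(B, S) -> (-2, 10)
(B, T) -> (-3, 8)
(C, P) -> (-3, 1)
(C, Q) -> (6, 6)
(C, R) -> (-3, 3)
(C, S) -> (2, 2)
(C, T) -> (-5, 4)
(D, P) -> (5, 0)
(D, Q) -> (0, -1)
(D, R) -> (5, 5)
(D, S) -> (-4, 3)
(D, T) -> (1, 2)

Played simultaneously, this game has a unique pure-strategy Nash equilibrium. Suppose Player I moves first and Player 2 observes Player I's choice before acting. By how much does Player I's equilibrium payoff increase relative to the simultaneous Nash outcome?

Backward induction with Player I moving first.
- A → Player 2 plays P (best of 8, 3, -3, -5, -4); Player I gets 10.
- B → Player 2 plays S (best of 2, -1, -3, 10, 8); Player I gets -2.
- C → Player 2 plays Q (best of 1, 6, 3, 2, 4); Player I gets 6.
- D → Player 2 plays R (best of 0, -1, 5, 3, 2); Player I gets 5.
Maximizing over 10, -2, 6, 5, Player I chooses A. Subgame-perfect outcome: (A, P) with payoffs (10, 8).
Under simultaneous play:
Player I's best replies: P→A; Q→A; R→B; S→A; T→D.
Player 2's best replies: A→P; B→S; C→Q; D→R.
The unique mutual best reply is (A, P), giving (10, 8).
Player I's commitment gain: 10 − 10 = 0.

0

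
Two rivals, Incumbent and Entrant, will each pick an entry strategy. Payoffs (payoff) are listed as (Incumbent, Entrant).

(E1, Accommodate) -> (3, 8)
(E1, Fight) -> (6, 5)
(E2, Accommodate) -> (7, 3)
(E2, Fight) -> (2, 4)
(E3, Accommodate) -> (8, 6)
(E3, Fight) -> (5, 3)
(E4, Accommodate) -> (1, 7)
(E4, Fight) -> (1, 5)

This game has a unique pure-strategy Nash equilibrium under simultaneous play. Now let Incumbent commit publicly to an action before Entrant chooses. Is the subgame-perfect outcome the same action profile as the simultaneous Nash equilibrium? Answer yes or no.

yes

Entrant best-responds to each possible Incumbent move:
- E1 → Entrant plays Accommodate (best of 8, 5); Incumbent gets 3.
- E2 → Entrant plays Fight (best of 3, 4); Incumbent gets 2.
- E3 → Entrant plays Accommodate (best of 6, 3); Incumbent gets 8.
- E4 → Entrant plays Accommodate (best of 7, 5); Incumbent gets 1.
Among 3, 2, 8, 1, the best is 8 at E3. Subgame-perfect outcome: (E3, Accommodate) with payoffs (8, 6).
Now find the simultaneous Nash equilibrium.
Incumbent's best replies: Accommodate→E3; Fight→E1.
Entrant's best replies: E1→Accommodate; E2→Fight; E3→Accommodate; E4→Accommodate.
The unique mutual best reply is (E3, Accommodate), giving (8, 6).
Sequential outcome (E3, Accommodate) coincides with the Nash profile (E3, Accommodate).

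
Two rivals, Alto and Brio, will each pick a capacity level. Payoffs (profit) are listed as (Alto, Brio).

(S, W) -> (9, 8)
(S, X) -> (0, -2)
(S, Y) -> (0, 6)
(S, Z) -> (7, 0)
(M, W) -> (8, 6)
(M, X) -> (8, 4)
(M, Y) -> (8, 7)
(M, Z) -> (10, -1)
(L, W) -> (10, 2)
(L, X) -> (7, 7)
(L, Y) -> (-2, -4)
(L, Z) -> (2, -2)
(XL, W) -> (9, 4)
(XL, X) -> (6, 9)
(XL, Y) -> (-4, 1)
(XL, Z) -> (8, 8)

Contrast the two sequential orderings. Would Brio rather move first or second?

second

If Alto leads: Brio's best replies are S→W, M→Y, L→X, XL→X; Alto's induced payoffs 9, 8, 7, 6; outcome (S, W), payoffs (9, 8).
If Brio leads: Alto's best replies are W→L, X→M, Y→M, Z→M; Brio's induced payoffs 2, 4, 7, -1; outcome (M, Y), payoffs (8, 7).
Brio gets 7 moving first and 8 moving second, so Brio prefers to move second.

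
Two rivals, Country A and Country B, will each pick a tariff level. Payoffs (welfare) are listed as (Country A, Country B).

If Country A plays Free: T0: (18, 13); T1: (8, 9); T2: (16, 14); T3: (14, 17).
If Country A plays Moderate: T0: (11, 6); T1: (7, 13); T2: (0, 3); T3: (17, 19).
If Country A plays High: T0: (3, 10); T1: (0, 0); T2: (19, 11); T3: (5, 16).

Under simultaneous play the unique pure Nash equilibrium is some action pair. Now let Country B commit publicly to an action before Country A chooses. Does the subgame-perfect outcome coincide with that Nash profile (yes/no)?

Solve by backward induction (Country B leads).
- T0: Country A compares 18, 11, 3 and picks Free; Country B would get 13.
- T1: Country A compares 8, 7, 0 and picks Free; Country B would get 9.
- T2: Country A compares 16, 0, 19 and picks High; Country B would get 11.
- T3: Country A compares 14, 17, 5 and picks Moderate; Country B would get 19.
Maximizing over 13, 9, 11, 19, Country B chooses T3. Subgame-perfect outcome: (Moderate, T3) with payoffs (17, 19).
For the simultaneous game, intersect best replies.
Country A's best replies: T0→Free; T1→Free; T2→High; T3→Moderate.
Country B's best replies: Free→T3; Moderate→T3; High→T3.
The unique mutual best reply is (Moderate, T3), giving (17, 19).
Sequential outcome (Moderate, T3) coincides with the Nash profile (Moderate, T3).

yes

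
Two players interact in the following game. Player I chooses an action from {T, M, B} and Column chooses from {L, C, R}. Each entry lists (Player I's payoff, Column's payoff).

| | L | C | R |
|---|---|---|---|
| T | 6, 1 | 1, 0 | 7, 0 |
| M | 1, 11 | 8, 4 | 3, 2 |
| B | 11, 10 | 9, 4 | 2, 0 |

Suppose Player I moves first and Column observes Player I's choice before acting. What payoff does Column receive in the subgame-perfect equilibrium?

Column best-responds to each possible Player I move:
- T: Column compares 1, 0, 0 and picks L; Player I would get 6.
- M: Column compares 11, 4, 2 and picks L; Player I would get 1.
- B: Column compares 10, 4, 0 and picks L; Player I would get 11.
Player I's induced payoffs are 6, 1, 11, so Player I commits to B. Subgame-perfect outcome: (B, L) with payoffs (11, 10).

10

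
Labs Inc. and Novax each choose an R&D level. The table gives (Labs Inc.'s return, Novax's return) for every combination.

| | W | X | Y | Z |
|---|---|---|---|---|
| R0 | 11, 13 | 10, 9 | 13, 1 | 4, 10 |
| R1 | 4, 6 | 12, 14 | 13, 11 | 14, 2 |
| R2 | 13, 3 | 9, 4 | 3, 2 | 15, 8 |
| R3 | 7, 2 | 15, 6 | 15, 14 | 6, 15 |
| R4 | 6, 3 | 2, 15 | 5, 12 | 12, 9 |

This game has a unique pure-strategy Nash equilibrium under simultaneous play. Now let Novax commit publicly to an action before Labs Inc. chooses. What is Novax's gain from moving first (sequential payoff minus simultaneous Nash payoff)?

6

Backward induction with Novax moving first.
- W: Labs Inc. compares 11, 4, 13, 7, 6 and picks R2; Novax would get 3.
- X: Labs Inc. compares 10, 12, 9, 15, 2 and picks R3; Novax would get 6.
- Y: Labs Inc. compares 13, 13, 3, 15, 5 and picks R3; Novax would get 14.
- Z: Labs Inc. compares 4, 14, 15, 6, 12 and picks R2; Novax would get 8.
Maximizing over 3, 6, 14, 8, Novax chooses Y. Subgame-perfect outcome: (R3, Y) with payoffs (15, 14).
For the simultaneous game, intersect best replies.
Labs Inc.'s best replies: W→R2; X→R3; Y→R3; Z→R2.
Novax's best replies: R0→W; R1→X; R2→Z; R3→Z; R4→X.
The unique mutual best reply is (R2, Z), giving (15, 8).
Novax's commitment gain: 14 − 8 = 6.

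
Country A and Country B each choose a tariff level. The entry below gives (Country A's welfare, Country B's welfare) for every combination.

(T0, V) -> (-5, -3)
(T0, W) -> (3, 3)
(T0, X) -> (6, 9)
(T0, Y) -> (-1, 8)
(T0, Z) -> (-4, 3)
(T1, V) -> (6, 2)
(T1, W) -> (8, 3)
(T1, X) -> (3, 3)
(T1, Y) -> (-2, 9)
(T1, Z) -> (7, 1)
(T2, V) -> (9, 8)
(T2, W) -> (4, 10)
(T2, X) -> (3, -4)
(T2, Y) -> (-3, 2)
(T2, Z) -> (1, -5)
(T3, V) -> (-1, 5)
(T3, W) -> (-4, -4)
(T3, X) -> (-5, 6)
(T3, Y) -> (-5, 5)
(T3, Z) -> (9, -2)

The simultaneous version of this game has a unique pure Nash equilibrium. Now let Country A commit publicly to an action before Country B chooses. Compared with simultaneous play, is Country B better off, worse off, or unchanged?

Backward induction with Country A moving first.
- T0 → Country B plays X (best of -3, 3, 9, 8, 3); Country A gets 6.
- T1 → Country B plays Y (best of 2, 3, 3, 9, 1); Country A gets -2.
- T2 → Country B plays W (best of 8, 10, -4, 2, -5); Country A gets 4.
- T3 → Country B plays X (best of 5, -4, 6, 5, -2); Country A gets -5.
Among 6, -2, 4, -5, the best is 6 at T0. Subgame-perfect outcome: (T0, X) with payoffs (6, 9).
For the simultaneous game, intersect best replies.
Country A's best replies: V→T2; W→T1; X→T0; Y→T0; Z→T3.
Country B's best replies: T0→X; T1→Y; T2→W; T3→X.
Only (T0, X) has each player best-responding; Nash payoffs (6, 9).
Country B earns 9 sequentially versus 9 at the Nash outcome: unchanged.

unchanged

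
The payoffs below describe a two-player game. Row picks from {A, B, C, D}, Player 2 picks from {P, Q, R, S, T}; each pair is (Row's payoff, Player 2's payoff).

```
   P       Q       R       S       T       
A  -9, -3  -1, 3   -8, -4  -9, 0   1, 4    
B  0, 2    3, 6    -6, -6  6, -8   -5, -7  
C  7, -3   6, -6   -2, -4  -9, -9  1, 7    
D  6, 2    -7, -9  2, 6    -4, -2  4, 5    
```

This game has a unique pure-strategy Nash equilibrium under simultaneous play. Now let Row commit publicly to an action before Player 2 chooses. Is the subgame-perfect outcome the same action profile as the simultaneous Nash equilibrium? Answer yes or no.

no

Player 2 best-responds to each possible Row move:
- A → Player 2 plays T (best of -3, 3, -4, 0, 4); Row gets 1.
- B → Player 2 plays Q (best of 2, 6, -6, -8, -7); Row gets 3.
- C → Player 2 plays T (best of -3, -6, -4, -9, 7); Row gets 1.
- D → Player 2 plays R (best of 2, -9, 6, -2, 5); Row gets 2.
Among 1, 3, 1, 2, the best is 3 at B. Subgame-perfect outcome: (B, Q) with payoffs (3, 6).
For the simultaneous game, intersect best replies.
Row's best replies: P→C; Q→C; R→D; S→B; T→D.
Player 2's best replies: A→T; B→Q; C→T; D→R.
The unique mutual best reply is (D, R), giving (2, 6).
Sequential outcome (B, Q) differs from the Nash profile (D, R).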